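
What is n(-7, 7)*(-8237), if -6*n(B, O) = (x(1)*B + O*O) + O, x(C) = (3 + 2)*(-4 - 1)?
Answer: 634249/2 ≈ 3.1712e+5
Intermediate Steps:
x(C) = -25 (x(C) = 5*(-5) = -25)
n(B, O) = -O/6 - O**2/6 + 25*B/6 (n(B, O) = -((-25*B + O*O) + O)/6 = -((-25*B + O**2) + O)/6 = -((O**2 - 25*B) + O)/6 = -(O + O**2 - 25*B)/6 = -O/6 - O**2/6 + 25*B/6)
n(-7, 7)*(-8237) = (-1/6*7 - 1/6*7**2 + (25/6)*(-7))*(-8237) = (-7/6 - 1/6*49 - 175/6)*(-8237) = (-7/6 - 49/6 - 175/6)*(-8237) = -77/2*(-8237) = 634249/2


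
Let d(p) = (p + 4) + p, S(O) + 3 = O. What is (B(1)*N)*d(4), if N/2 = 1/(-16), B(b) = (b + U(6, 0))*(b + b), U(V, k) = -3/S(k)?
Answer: -6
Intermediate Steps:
S(O) = -3 + O
d(p) = 4 + 2*p (d(p) = (4 + p) + p = 4 + 2*p)
U(V, k) = -3/(-3 + k)
B(b) = 2*b*(1 + b) (B(b) = (b - 3/(-3 + 0))*(b + b) = (b - 3/(-3))*(2*b) = (b - 3*(-1/3))*(2*b) = (b + 1)*(2*b) = (1 + b)*(2*b) = 2*b*(1 + b))
N = -1/8 (N = 2/(-16) = 2*(-1/16) = -1/8 ≈ -0.12500)
(B(1)*N)*d(4) = ((2*1*(1 + 1))*(-1/8))*(4 + 2*4) = ((2*1*2)*(-1/8))*(4 + 8) = (4*(-1/8))*12 = -1/2*12 = -6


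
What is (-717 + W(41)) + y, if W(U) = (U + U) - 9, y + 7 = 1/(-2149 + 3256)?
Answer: -720656/1107 ≈ -651.00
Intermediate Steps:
y = -7748/1107 (y = -7 + 1/(-2149 + 3256) = -7 + 1/1107 = -7748/1107 ≈ -6.9991)
W(U) = -9 + 2*U (W(U) = 2*U - 9 = -9 + 2*U)
(-717 + W(41)) + y = (-717 + (-9 + 2*41)) - 7748/1107 = (-717 + (-9 + 82)) - 7748/1107 = (-717 + 73) - 7748/1107 = -644 - 7748/1107 = -720656/1107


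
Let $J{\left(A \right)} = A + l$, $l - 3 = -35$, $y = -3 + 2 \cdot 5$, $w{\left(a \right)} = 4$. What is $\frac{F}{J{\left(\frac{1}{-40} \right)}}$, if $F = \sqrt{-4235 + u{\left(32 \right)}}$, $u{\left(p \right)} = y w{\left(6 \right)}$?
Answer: $- \frac{40 i \sqrt{4207}}{1281} \approx - 2.0253 i$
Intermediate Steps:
$y = 7$ ($y = -3 + 10 = 7$)
$l = -32$ ($l = 3 - 35 = -32$)
$u{\left(p \right)} = 28$ ($u{\left(p \right)} = 7 \cdot 4 = 28$)
$F = i \sqrt{4207}$ ($F = \sqrt{-4235 + 28} = \sqrt{-4207} = i \sqrt{4207} \approx 64.861 i$)
$J{\left(A \right)} = -32 + A$ ($J{\left(A \right)} = A - 32 = -32 + A$)
$\frac{F}{J{\left(\frac{1}{-40} \right)}} = \frac{i \sqrt{4207}}{-32 + \frac{1}{-40}} = \frac{i \sqrt{4207}}{-32 - \frac{1}{40}} = \frac{i \sqrt{4207}}{- \frac{1281}{40}} = i \sqrt{4207} \left(- \frac{40}{1281}\right) = - \frac{40 i \sqrt{4207}}{1281}$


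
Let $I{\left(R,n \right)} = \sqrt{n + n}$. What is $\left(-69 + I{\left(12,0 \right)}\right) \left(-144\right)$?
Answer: $9936$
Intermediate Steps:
$I{\left(R,n \right)} = \sqrt{2} \sqrt{n}$ ($I{\left(R,n \right)} = \sqrt{2 n} = \sqrt{2} \sqrt{n}$)
$\left(-69 + I{\left(12,0 \right)}\right) \left(-144\right) = \left(-69 + \sqrt{2} \sqrt{0}\right) \left(-144\right) = \left(-69 + \sqrt{2} \cdot 0\right) \left(-144\right) = \left(-69 + 0\right) \left(-144\right) = \left(-69\right) \left(-144\right) = 9936$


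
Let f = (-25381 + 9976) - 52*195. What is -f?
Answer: 25545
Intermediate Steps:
f = -25545 (f = -15405 - 10140 = -25545)
-f = -1*(-25545) = 25545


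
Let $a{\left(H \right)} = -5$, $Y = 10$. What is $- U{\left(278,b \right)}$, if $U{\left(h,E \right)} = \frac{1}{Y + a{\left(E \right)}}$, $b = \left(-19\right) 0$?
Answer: $- \frac{1}{5} \approx -0.2$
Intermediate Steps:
$b = 0$
$U{\left(h,E \right)} = \frac{1}{5}$ ($U{\left(h,E \right)} = \frac{1}{10 - 5} = \frac{1}{5}$)
$- U{\left(278,b \right)} = \left(-1\right) \frac{1}{5} = - \frac{1}{5}$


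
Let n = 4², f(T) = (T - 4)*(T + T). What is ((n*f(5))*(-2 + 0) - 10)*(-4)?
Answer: 1320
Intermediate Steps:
f(T) = 2*T*(-4 + T) (f(T) = (-4 + T)*(2*T) = 2*T*(-4 + T))
n = 16
((n*f(5))*(-2 + 0) - 10)*(-4) = ((16*(2*5*(-4 + 5)))*(-2 + 0) - 10)*(-4) = ((16*(2*5*1))*(-2) - 10)*(-4) = ((16*10)*(-2) - 10)*(-4) = (160*(-2) - 10)*(-4) = (-320 - 10)*(-4) = -330*(-4) = 1320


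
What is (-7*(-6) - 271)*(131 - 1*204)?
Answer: 16717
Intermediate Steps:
(-7*(-6) - 271)*(131 - 1*204) = (42 - 271)*(131 - 204) = -229*(-73) = 16717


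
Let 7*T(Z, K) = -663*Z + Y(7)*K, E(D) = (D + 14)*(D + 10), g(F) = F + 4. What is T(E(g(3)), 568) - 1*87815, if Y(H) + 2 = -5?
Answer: -122196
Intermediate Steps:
Y(H) = -7 (Y(H) = -2 - 5 = -7)
g(F) = 4 + F
E(D) = (10 + D)*(14 + D) (E(D) = (14 + D)*(10 + D) = (10 + D)*(14 + D))
T(Z, K) = -K - 663*Z/7 (T(Z, K) = (-663*Z - 7*K)/7 = -K - 663*Z/7)
T(E(g(3)), 568) - 1*87815 = (-1*568 - 663*(140 + (4 + 3)² + 24*(4 + 3))/7) - 1*87815 = (-568 - 663*(140 + 7² + 24*7)/7) - 87815 = (-568 - 663*(140 + 49 + 168)/7) - 87815 = (-568 - 663/7*357) - 87815 = (-568 - 33813) - 87815 = -34381 - 87815 = -122196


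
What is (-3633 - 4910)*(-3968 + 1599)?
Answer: 20238367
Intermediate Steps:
(-3633 - 4910)*(-3968 + 1599) = -8543*(-2369) = 20238367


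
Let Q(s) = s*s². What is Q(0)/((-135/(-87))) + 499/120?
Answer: 499/120 ≈ 4.1583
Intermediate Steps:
Q(s) = s³
Q(0)/((-135/(-87))) + 499/120 = 0³/((-135/(-87))) + 499/120 = 0/((-135*(-1/87))) + 499*(1/120) = 0/(45/29) + 499/120 = 0*(29/45) + 499/120 = 0 + 499/120 = 499/120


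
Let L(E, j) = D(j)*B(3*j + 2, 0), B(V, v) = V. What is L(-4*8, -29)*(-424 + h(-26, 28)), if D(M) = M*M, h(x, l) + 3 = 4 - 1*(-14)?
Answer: 29237365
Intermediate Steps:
h(x, l) = 15 (h(x, l) = -3 + (4 - 1*(-14)) = -3 + (4 + 14) = -3 + 18 = 15)
D(M) = M²
L(E, j) = j²*(2 + 3*j) (L(E, j) = j²*(3*j + 2) = j²*(2 + 3*j))
L(-4*8, -29)*(-424 + h(-26, 28)) = ((-29)²*(2 + 3*(-29)))*(-424 + 15) = (841*(2 - 87))*(-409) = (841*(-85))*(-409) = -71485*(-409) = 29237365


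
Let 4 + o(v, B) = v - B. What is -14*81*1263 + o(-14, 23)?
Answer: -1432283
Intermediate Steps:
o(v, B) = -4 + v - B (o(v, B) = -4 + (v - B) = -4 + v - B)
-14*81*1263 + o(-14, 23) = -14*81*1263 + (-4 - 14 - 1*23) = -1134*1263 + (-4 - 14 - 23) = -1432242 - 41 = -1432283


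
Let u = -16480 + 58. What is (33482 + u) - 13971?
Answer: 3089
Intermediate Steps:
u = -16422
(33482 + u) - 13971 = (33482 - 16422) - 13971 = 17060 - 13971 = 3089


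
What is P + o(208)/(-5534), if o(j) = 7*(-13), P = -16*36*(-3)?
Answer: 9562843/5534 ≈ 1728.0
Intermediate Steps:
P = 1728 (P = -576*(-3) = 1728)
o(j) = -91
P + o(208)/(-5534) = 1728 - 91/(-5534) = 1728 - 91*(-1/5534) = 1728 + 91/5534 = 9562843/5534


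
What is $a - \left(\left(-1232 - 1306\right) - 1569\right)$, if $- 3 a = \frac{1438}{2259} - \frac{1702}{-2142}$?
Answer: $\frac{122657734}{29869} \approx 4106.5$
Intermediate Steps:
$a = - \frac{14249}{29869}$ ($a = - \frac{\frac{1438}{2259} - \frac{1702}{-2142}}{3} = - \frac{1438 \cdot \frac{1}{2259} - - \frac{851}{1071}}{3} = - \frac{\frac{1438}{2259} + \frac{851}{1071}}{3} = \left(- \frac{1}{3}\right) \frac{42747}{29869} = - \frac{14249}{29869} \approx -0.47705$)
$a - \left(\left(-1232 - 1306\right) - 1569\right) = - \frac{14249}{29869} - \left(\left(-1232 - 1306\right) - 1569\right) = - \frac{14249}{29869} - \left(-2538 - 1569\right) = - \frac{14249}{29869} - -4107 = - \frac{14249}{29869} + 4107 = \frac{122657734}{29869}$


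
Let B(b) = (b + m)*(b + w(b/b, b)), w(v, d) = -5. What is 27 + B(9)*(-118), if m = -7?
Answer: -917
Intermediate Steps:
B(b) = (-7 + b)*(-5 + b) (B(b) = (b - 7)*(b - 5) = (-7 + b)*(-5 + b))
27 + B(9)*(-118) = 27 + (35 + 9² - 12*9)*(-118) = 27 + (35 + 81 - 108)*(-118) = 27 + 8*(-118) = 27 - 944 = -917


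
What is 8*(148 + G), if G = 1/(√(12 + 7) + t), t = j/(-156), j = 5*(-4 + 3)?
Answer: 547426816/462359 + 194688*√19/462359 ≈ 1185.8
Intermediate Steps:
j = -5 (j = 5*(-1) = -5)
t = 5/156 (t = -5/(-156) = -5*(-1/156) = 5/156 ≈ 0.032051)
G = 1/(5/156 + √19) (G = 1/(√(12 + 7) + 5/156) = 1/(√19 + 5/156) = 1/(5/156 + √19) ≈ 0.22774)
8*(148 + G) = 8*(148 + (-780/462359 + 24336*√19/462359)) = 8*(68428352/462359 + 24336*√19/462359) = 547426816/462359 + 194688*√19/462359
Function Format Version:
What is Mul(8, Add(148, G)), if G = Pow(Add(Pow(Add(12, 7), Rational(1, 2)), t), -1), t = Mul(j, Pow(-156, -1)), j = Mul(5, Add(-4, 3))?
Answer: Add(Rational(547426816, 462359), Mul(Rational(194688, 462359), Pow(19, Rational(1, 2)))) ≈ 1185.8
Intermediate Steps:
j = -5 (j = Mul(5, -1) = -5)
t = Rational(5, 156) (t = Mul(-5, Pow(-156, -1)) = Mul(-5, Rational(-1, 156)) = Rational(5, 156) ≈ 0.032051)
G = Pow(Add(Rational(5, 156), Pow(19, Rational(1, 2))), -1) (G = Pow(Add(Pow(Add(12, 7), Rational(1, 2)), Rational(5, 156)), -1) = Pow(Add(Pow(19, Rational(1, 2)), Rational(5, 156)), -1) = Pow(Add(Rational(5, 156), Pow(19, Rational(1, 2))), -1) ≈ 0.22774)
Mul(8, Add(148, G)) = Mul(8, Add(148, Add(Rational(-780, 462359), Mul(Rational(24336, 462359), Pow(19, Rational(1, 2)))))) = Mul(8, Add(Rational(68428352, 462359), Mul(Rational(24336, 462359), Pow(19, Rational(1, 2))))) = Add(Rational(547426816, 462359), Mul(Rational(194688, 462359), Pow(19, Rational(1, 2))))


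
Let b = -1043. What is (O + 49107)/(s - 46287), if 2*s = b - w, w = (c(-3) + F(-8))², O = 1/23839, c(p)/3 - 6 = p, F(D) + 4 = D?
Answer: -1170661774/1115975107 ≈ -1.0490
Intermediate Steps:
F(D) = -4 + D
c(p) = 18 + 3*p
O = 1/23839 ≈ 4.1948e-5
w = 9 (w = ((18 + 3*(-3)) + (-4 - 8))² = ((18 - 9) - 12)² = (9 - 12)² = (-3)² = 9)
s = -526 (s = (-1043 - 1*9)/2 = (-1043 - 9)/2 = (½)*(-1052) = -526)
(O + 49107)/(s - 46287) = (1/23839 + 49107)/(-526 - 46287) = (1170661774/23839)/(-46813) = (1170661774/23839)*(-1/46813) = -1170661774/1115975107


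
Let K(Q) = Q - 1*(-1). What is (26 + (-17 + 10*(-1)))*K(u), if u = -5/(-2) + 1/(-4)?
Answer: -13/4 ≈ -3.2500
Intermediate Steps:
u = 9/4 (u = -5*(-1/2) + 1*(-1/4) = 5/2 - 1/4 = 9/4 ≈ 2.2500)
K(Q) = 1 + Q (K(Q) = Q + 1 = 1 + Q)
(26 + (-17 + 10*(-1)))*K(u) = (26 + (-17 + 10*(-1)))*(1 + 9/4) = (26 + (-17 - 10))*(13/4) = (26 - 27)*(13/4) = -1*13/4 = -13/4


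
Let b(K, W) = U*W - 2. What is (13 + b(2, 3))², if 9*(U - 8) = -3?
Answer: 1156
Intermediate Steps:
U = 23/3 (U = 8 + (⅑)*(-3) = 8 - ⅓ = 23/3 ≈ 7.6667)
b(K, W) = -2 + 23*W/3 (b(K, W) = 23*W/3 - 2 = -2 + 23*W/3)
(13 + b(2, 3))² = (13 + (-2 + (23/3)*3))² = (13 + (-2 + 23))² = (13 + 21)² = 34² = 1156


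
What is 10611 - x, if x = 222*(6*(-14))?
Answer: 29259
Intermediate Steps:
x = -18648 (x = 222*(-84) = -18648)
10611 - x = 10611 - 1*(-18648) = 10611 + 18648 = 29259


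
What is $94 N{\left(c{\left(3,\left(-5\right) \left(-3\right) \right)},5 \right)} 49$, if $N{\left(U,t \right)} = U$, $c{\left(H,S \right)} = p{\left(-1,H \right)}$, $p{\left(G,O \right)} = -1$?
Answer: $-4606$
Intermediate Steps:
$c{\left(H,S \right)} = -1$
$94 N{\left(c{\left(3,\left(-5\right) \left(-3\right) \right)},5 \right)} 49 = 94 \left(-1\right) 49 = \left(-94\right) 49 = -4606$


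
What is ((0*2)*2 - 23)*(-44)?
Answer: 1012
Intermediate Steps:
((0*2)*2 - 23)*(-44) = (0*2 - 23)*(-44) = (0 - 23)*(-44) = -23*(-44) = 1012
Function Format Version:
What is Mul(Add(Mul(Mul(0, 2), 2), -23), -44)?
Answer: 1012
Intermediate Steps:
Mul(Add(Mul(Mul(0, 2), 2), -23), -44) = Mul(Add(Mul(0, 2), -23), -44) = Mul(Add(0, -23), -44) = Mul(-23, -44) = 1012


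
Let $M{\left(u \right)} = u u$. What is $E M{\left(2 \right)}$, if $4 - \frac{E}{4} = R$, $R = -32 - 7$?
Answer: $688$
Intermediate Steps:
$M{\left(u \right)} = u^{2}$
$R = -39$ ($R = -32 - 7 = -39$)
$E = 172$ ($E = 16 - -156 = 16 + 156 = 172$)
$E M{\left(2 \right)} = 172 \cdot 2^{2} = 172 \cdot 4 = 688$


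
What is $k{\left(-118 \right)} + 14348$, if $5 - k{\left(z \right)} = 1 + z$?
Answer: $14470$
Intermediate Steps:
$k{\left(z \right)} = 4 - z$ ($k{\left(z \right)} = 5 - \left(1 + z\right) = 4 - z$)
$k{\left(-118 \right)} + 14348 = \left(4 - -118\right) + 14348 = \left(4 + 118\right) + 14348 = 122 + 14348 = 14470$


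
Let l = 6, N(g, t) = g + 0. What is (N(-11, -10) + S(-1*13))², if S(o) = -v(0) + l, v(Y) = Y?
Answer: 25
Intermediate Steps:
N(g, t) = g
S(o) = 6 (S(o) = -1*0 + 6 = 0 + 6 = 6)
(N(-11, -10) + S(-1*13))² = (-11 + 6)² = (-5)² = 25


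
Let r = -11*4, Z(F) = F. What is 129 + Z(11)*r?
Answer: -355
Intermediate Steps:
r = -44
129 + Z(11)*r = 129 + 11*(-44) = 129 - 484 = -355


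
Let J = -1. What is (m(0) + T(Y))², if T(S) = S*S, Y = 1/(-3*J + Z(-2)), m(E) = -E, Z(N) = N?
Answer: 1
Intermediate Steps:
Y = 1 (Y = 1/(-3*(-1) - 2) = 1/(3 - 2) = 1/1 = 1)
T(S) = S²
(m(0) + T(Y))² = (-1*0 + 1²)² = (0 + 1)² = 1² = 1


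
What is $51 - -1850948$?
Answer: $1850999$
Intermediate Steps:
$51 - -1850948 = 51 + 1850948 = 1850999$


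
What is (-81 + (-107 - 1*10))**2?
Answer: 39204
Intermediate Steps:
(-81 + (-107 - 1*10))**2 = (-81 + (-107 - 10))**2 = (-81 - 117)**2 = (-198)**2 = 39204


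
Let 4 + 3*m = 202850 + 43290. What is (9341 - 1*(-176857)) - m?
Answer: 312458/3 ≈ 1.0415e+5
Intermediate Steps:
m = 246136/3 (m = -4/3 + (202850 + 43290)/3 = -4/3 + (⅓)*246140 = -4/3 + 246140/3 = 246136/3 ≈ 82045.)
(9341 - 1*(-176857)) - m = (9341 - 1*(-176857)) - 1*246136/3 = (9341 + 176857) - 246136/3 = 186198 - 246136/3 = 312458/3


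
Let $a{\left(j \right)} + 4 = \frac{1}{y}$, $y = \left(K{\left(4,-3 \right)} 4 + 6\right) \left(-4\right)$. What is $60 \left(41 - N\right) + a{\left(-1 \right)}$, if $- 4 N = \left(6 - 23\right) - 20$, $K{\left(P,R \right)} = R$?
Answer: $\frac{45625}{24} \approx 1901.0$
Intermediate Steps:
$N = \frac{37}{4}$ ($N = - \frac{\left(6 - 23\right) - 20}{4} = - \frac{-17 - 20}{4} = \left(- \frac{1}{4}\right) \left(-37\right) = \frac{37}{4} \approx 9.25$)
$y = 24$ ($y = \left(\left(-3\right) 4 + 6\right) \left(-4\right) = \left(-12 + 6\right) \left(-4\right) = \left(-6\right) \left(-4\right) = 24$)
$a{\left(j \right)} = - \frac{95}{24}$ ($a{\left(j \right)} = -4 + \frac{1}{24} = - \frac{95}{24}$)
$60 \left(41 - N\right) + a{\left(-1 \right)} = 60 \left(41 - \frac{37}{4}\right) - \frac{95}{24} = 60 \cdot \frac{127}{4} - \frac{95}{24} = 1905 - \frac{95}{24} = \frac{45625}{24}$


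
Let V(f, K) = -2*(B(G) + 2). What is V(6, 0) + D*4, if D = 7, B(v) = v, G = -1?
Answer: 26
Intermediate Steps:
V(f, K) = -2 (V(f, K) = -2*(-1 + 2) = -2*1 = -2)
V(6, 0) + D*4 = -2 + 7*4 = -2 + 28 = 26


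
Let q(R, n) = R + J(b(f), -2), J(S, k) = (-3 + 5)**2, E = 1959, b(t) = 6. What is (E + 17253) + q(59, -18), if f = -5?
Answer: 19275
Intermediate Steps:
J(S, k) = 4 (J(S, k) = 2**2 = 4)
q(R, n) = 4 + R (q(R, n) = R + 4 = 4 + R)
(E + 17253) + q(59, -18) = (1959 + 17253) + (4 + 59) = 19212 + 63 = 19275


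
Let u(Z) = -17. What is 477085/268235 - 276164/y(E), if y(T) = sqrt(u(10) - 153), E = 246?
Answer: 95417/53647 + 138082*I*sqrt(170)/85 ≈ 1.7786 + 21181.0*I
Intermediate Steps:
y(T) = I*sqrt(170) (y(T) = sqrt(-17 - 153) = sqrt(-170) = I*sqrt(170))
477085/268235 - 276164/y(E) = 477085/268235 - 276164*(-I*sqrt(170)/170) = 477085*(1/268235) - (-138082)*I*sqrt(170)/85 = 95417/53647 + 138082*I*sqrt(170)/85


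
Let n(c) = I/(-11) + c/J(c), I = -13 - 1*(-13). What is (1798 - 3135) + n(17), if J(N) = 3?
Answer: -3994/3 ≈ -1331.3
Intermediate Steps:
I = 0 (I = -13 + 13 = 0)
n(c) = c/3 (n(c) = 0/(-11) + c/3 = 0*(-1/11) + c*(⅓) = 0 + c/3 = c/3)
(1798 - 3135) + n(17) = (1798 - 3135) + (⅓)*17 = -1337 + 17/3 = -3994/3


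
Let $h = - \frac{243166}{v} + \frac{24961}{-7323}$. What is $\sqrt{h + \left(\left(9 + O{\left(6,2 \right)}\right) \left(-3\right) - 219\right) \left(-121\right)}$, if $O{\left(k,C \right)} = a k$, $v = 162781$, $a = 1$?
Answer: $\frac{\sqrt{45384560491544251114719}}{1192045263} \approx 178.72$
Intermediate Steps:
$O{\left(k,C \right)} = k$ ($O{\left(k,C \right)} = 1 k = k$)
$h = - \frac{5843881159}{1192045263}$ ($h = - \frac{243166}{162781} + \frac{24961}{-7323} = \left(-243166\right) \frac{1}{162781} + 24961 \left(- \frac{1}{7323}\right) = - \frac{243166}{162781} - \frac{24961}{7323} = - \frac{5843881159}{1192045263} \approx -4.9024$)
$\sqrt{h + \left(\left(9 + O{\left(6,2 \right)}\right) \left(-3\right) - 219\right) \left(-121\right)} = \sqrt{- \frac{5843881159}{1192045263} + \left(\left(9 + 6\right) \left(-3\right) - 219\right) \left(-121\right)} = \sqrt{- \frac{5843881159}{1192045263} + \left(15 \left(-3\right) - 219\right) \left(-121\right)} = \sqrt{- \frac{5843881159}{1192045263} + \left(-45 - 219\right) \left(-121\right)} = \sqrt{- \frac{5843881159}{1192045263} - -31944} = \sqrt{- \frac{5843881159}{1192045263} + 31944} = \sqrt{\frac{38072850000113}{1192045263}} = \frac{\sqrt{45384560491544251114719}}{1192045263}$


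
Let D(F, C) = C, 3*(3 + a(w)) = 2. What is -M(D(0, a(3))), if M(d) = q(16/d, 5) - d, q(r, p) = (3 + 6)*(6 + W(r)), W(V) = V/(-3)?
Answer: -1615/21 ≈ -76.905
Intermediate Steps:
a(w) = -7/3 (a(w) = -3 + (1/3)*2 = -3 + 2/3 = -7/3)
W(V) = -V/3 (W(V) = V*(-1/3) = -V/3)
q(r, p) = 54 - 3*r (q(r, p) = (3 + 6)*(6 - r/3) = 9*(6 - r/3) = 54 - 3*r)
M(d) = 54 - d - 48/d (M(d) = (54 - 48/d) - d = 54 - d - 48/d)
-M(D(0, a(3))) = -(54 - 1*(-7/3) - 48/(-7/3)) = -(54 + 7/3 - 48*(-3/7)) = -(54 + 7/3 + 144/7) = -1*1615/21 = -1615/21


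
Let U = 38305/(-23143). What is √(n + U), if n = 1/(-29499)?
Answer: I*√771433695644604666/682695357 ≈ 1.2865*I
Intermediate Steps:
U = -38305/23143 (U = 38305*(-1/23143) = -38305/23143 ≈ -1.6551)
n = -1/29499 ≈ -3.3899e-5
√(n + U) = √(-1/29499 - 38305/23143) = √(-1129982338/682695357) = I*√771433695644604666/682695357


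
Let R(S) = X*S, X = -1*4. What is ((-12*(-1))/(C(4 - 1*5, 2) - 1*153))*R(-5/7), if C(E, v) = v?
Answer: -240/1057 ≈ -0.22706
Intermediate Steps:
X = -4
R(S) = -4*S
((-12*(-1))/(C(4 - 1*5, 2) - 1*153))*R(-5/7) = ((-12*(-1))/(2 - 1*153))*(-(-20)/7) = (12/(2 - 153))*(-(-20)/7) = (12/(-151))*(-4*(-5/7)) = (12*(-1/151))*(20/7) = -12/151*20/7 = -240/1057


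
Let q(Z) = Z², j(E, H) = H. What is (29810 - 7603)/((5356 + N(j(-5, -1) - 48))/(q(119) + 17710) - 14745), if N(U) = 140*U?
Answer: -707759297/469939399 ≈ -1.5061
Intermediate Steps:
(29810 - 7603)/((5356 + N(j(-5, -1) - 48))/(q(119) + 17710) - 14745) = (29810 - 7603)/((5356 + 140*(-1 - 48))/(119² + 17710) - 14745) = 22207/((5356 + 140*(-49))/(14161 + 17710) - 14745) = 22207/((5356 - 6860)/31871 - 14745) = 22207/(-1504*1/31871 - 14745) = 22207/(-1504/31871 - 14745) = 22207/(-469939399/31871) = 22207*(-31871/469939399) = -707759297/469939399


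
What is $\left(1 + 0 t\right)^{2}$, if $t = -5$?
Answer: $1$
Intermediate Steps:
$\left(1 + 0 t\right)^{2} = \left(1 + 0 \left(-5\right)\right)^{2} = \left(1 + 0\right)^{2} = 1^{2} = 1$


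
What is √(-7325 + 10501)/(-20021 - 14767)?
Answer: -√794/17394 ≈ -0.0016200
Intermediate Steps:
√(-7325 + 10501)/(-20021 - 14767) = √3176/(-34788) = (2*√794)*(-1/34788) = -√794/17394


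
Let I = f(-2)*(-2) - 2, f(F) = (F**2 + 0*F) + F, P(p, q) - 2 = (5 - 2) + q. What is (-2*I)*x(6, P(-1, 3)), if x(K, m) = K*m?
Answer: 576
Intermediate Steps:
P(p, q) = 5 + q (P(p, q) = 2 + ((5 - 2) + q) = 2 + (3 + q) = 5 + q)
f(F) = F + F**2 (f(F) = (F**2 + 0) + F = F**2 + F = F + F**2)
I = -6 (I = -2*(1 - 2)*(-2) - 2 = -2*(-1)*(-2) - 2 = 2*(-2) - 2 = -4 - 2 = -6)
(-2*I)*x(6, P(-1, 3)) = (-2*(-6))*(6*(5 + 3)) = 12*(6*8) = 12*48 = 576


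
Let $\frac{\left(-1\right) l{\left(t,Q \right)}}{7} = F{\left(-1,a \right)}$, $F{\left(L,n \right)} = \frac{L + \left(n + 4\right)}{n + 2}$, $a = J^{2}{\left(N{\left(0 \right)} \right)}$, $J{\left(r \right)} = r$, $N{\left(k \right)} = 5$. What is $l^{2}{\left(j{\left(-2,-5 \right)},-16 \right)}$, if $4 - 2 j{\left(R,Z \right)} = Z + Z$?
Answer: $\frac{38416}{729} \approx 52.697$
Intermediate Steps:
$j{\left(R,Z \right)} = 2 - Z$ ($j{\left(R,Z \right)} = 2 - \frac{Z + Z}{2} = 2 - \frac{2 Z}{2} = 2 - Z$)
$a = 25$ ($a = 5^{2} = 25$)
$F{\left(L,n \right)} = \frac{4 + L + n}{2 + n}$ ($F{\left(L,n \right)} = \frac{L + \left(4 + n\right)}{2 + n} = \frac{4 + L + n}{2 + n}$)
$l{\left(t,Q \right)} = - \frac{196}{27}$ ($l{\left(t,Q \right)} = - 7 \frac{4 - 1 + 25}{2 + 25} = - 7 \cdot \frac{1}{27} \cdot 28 = \left(-7\right) \frac{28}{27} = - \frac{196}{27}$)
$l^{2}{\left(j{\left(-2,-5 \right)},-16 \right)} = \left(- \frac{196}{27}\right)^{2} = \frac{38416}{729}$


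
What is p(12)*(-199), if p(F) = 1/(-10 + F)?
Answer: -199/2 ≈ -99.500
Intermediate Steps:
p(12)*(-199) = -199/(-10 + 12) = -199/2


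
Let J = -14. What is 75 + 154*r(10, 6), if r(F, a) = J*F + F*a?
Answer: -12245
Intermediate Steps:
r(F, a) = -14*F + F*a
75 + 154*r(10, 6) = 75 + 154*(10*(-14 + 6)) = 75 + 154*(10*(-8)) = 75 + 154*(-80) = 75 - 12320 = -12245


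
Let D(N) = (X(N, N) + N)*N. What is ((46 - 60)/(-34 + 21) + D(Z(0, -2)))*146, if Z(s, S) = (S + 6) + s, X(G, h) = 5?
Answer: 70372/13 ≈ 5413.2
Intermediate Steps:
Z(s, S) = 6 + S + s (Z(s, S) = (6 + S) + s = 6 + S + s)
D(N) = N*(5 + N) (D(N) = (5 + N)*N = N*(5 + N))
((46 - 60)/(-34 + 21) + D(Z(0, -2)))*146 = ((46 - 60)/(-34 + 21) + (6 - 2 + 0)*(5 + (6 - 2 + 0)))*146 = (-14/(-13) + 4*(5 + 4))*146 = (-14*(-1/13) + 4*9)*146 = (14/13 + 36)*146 = (482/13)*146 = 70372/13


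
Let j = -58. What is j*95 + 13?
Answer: -5497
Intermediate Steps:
j*95 + 13 = -58*95 + 13 = -5510 + 13 = -5497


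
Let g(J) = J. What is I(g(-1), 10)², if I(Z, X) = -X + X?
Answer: 0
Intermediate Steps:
I(Z, X) = 0
I(g(-1), 10)² = 0² = 0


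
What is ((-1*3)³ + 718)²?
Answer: 477481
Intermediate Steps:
((-1*3)³ + 718)² = ((-3)³ + 718)² = (-27 + 718)² = 691² = 477481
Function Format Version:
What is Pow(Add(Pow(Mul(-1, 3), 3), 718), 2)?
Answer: 477481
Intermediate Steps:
Pow(Add(Pow(Mul(-1, 3), 3), 718), 2) = Pow(Add(Pow(-3, 3), 718), 2) = Pow(Add(-27, 718), 2) = Pow(691, 2) = 477481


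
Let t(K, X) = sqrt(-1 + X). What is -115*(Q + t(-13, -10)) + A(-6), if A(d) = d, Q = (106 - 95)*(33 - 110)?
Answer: 97399 - 115*I*sqrt(11) ≈ 97399.0 - 381.41*I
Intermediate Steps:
Q = -847 (Q = 11*(-77) = -847)
-115*(Q + t(-13, -10)) + A(-6) = -115*(-847 + sqrt(-1 - 10)) - 6 = -115*(-847 + sqrt(-11)) - 6 = -115*(-847 + I*sqrt(11)) - 6 = (97405 - 115*I*sqrt(11)) - 6 = 97399 - 115*I*sqrt(11)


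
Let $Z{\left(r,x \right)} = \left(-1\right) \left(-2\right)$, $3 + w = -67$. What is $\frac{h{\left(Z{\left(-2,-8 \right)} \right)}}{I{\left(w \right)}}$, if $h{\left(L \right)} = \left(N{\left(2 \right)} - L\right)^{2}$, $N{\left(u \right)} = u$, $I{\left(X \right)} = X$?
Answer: $0$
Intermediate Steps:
$w = -70$ ($w = -3 - 67 = -70$)
$Z{\left(r,x \right)} = 2$
$h{\left(L \right)} = \left(2 - L\right)^{2}$
$\frac{h{\left(Z{\left(-2,-8 \right)} \right)}}{I{\left(w \right)}} = \frac{\left(-2 + 2\right)^{2}}{-70} = 0^{2} \left(- \frac{1}{70}\right) = 0 \left(- \frac{1}{70}\right) = 0$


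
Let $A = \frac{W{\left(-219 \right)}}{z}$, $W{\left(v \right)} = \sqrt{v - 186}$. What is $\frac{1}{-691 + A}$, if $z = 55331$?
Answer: $- \frac{2115510016651}{1461817421506246} - \frac{497979 i \sqrt{5}}{1461817421506246} \approx -0.0014472 - 7.6173 \cdot 10^{-10} i$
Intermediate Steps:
$W{\left(v \right)} = \sqrt{-186 + v}$
$A = \frac{9 i \sqrt{5}}{55331}$ ($A = \frac{\sqrt{-186 - 219}}{55331} = \sqrt{-405} \cdot \frac{1}{55331} = 9 i \sqrt{5} \cdot \frac{1}{55331} = \frac{9 i \sqrt{5}}{55331} \approx 0.00036371 i$)
$\frac{1}{-691 + A} = \frac{1}{-691 + \frac{9 i \sqrt{5}}{55331}}$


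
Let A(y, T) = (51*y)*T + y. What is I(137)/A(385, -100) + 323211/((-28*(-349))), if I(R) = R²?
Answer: 90616707371/2740508540 ≈ 33.066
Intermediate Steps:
A(y, T) = y + 51*T*y (A(y, T) = 51*T*y + y = y + 51*T*y)
I(137)/A(385, -100) + 323211/((-28*(-349))) = 137²/((385*(1 + 51*(-100)))) + 323211/((-28*(-349))) = 18769/((385*(1 - 5100))) + 323211/9772 = 18769/((385*(-5099))) + 323211*(1/9772) = 18769/(-1963115) + 46173/1396 = 18769*(-1/1963115) + 46173/1396 = -18769/1963115 + 46173/1396 = 90616707371/2740508540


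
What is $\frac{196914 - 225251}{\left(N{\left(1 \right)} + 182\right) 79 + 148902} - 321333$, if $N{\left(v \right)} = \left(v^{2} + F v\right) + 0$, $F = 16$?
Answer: $- \frac{52898830796}{164623} \approx -3.2133 \cdot 10^{5}$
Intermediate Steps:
$N{\left(v \right)} = v^{2} + 16 v$ ($N{\left(v \right)} = \left(v^{2} + 16 v\right) + 0 = v^{2} + 16 v$)
$\frac{196914 - 225251}{\left(N{\left(1 \right)} + 182\right) 79 + 148902} - 321333 = \frac{196914 - 225251}{\left(1 \left(16 + 1\right) + 182\right) 79 + 148902} - 321333 = - \frac{28337}{\left(1 \cdot 17 + 182\right) 79 + 148902} - 321333 = - \frac{28337}{\left(17 + 182\right) 79 + 148902} - 321333 = - \frac{28337}{199 \cdot 79 + 148902} - 321333 = - \frac{28337}{15721 + 148902} - 321333 = - \frac{28337}{164623} - 321333 = - \frac{52898830796}{164623}$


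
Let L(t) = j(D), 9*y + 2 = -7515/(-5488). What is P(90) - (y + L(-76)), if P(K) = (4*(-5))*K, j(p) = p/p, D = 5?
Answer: -88951531/49392 ≈ -1800.9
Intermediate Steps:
j(p) = 1
y = -3461/49392 (y = -2/9 + (-7515/(-5488))/9 = -2/9 + (-7515*(-1/5488))/9 = -2/9 + (⅑)*(7515/5488) = -2/9 + 835/5488 = -3461/49392 ≈ -0.070072)
P(K) = -20*K
L(t) = 1
P(90) - (y + L(-76)) = -20*90 - (-3461/49392 + 1) = -1800 - 1*45931/49392 = -1800 - 45931/49392 = -88951531/49392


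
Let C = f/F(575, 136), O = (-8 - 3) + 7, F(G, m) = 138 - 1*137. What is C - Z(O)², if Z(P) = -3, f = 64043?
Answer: 64034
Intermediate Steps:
F(G, m) = 1 (F(G, m) = 138 - 137 = 1)
O = -4 (O = -11 + 7 = -4)
C = 64043 (C = 64043/1 = 64043*1 = 64043)
C - Z(O)² = 64043 - 1*(-3)² = 64043 - 1*9 = 64043 - 9 = 64034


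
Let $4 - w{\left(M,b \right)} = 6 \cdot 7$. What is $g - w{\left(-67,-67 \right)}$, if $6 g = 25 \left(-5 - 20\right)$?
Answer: $- \frac{397}{6} \approx -66.167$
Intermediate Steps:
$g = - \frac{625}{6}$ ($g = \frac{25 \left(-5 - 20\right)}{6} = \frac{25 \left(-25\right)}{6} = \frac{1}{6} \left(-625\right) = - \frac{625}{6} \approx -104.17$)
$w{\left(M,b \right)} = -38$ ($w{\left(M,b \right)} = 4 - 6 \cdot 7 = 4 - 42 = -38$)
$g - w{\left(-67,-67 \right)} = - \frac{625}{6} - -38 = - \frac{625}{6} + 38 = - \frac{397}{6}$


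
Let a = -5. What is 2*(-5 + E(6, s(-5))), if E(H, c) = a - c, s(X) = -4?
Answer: -12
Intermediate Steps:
E(H, c) = -5 - c
2*(-5 + E(6, s(-5))) = 2*(-5 + (-5 - 1*(-4))) = 2*(-5 + (-5 + 4)) = 2*(-5 - 1) = 2*(-6) = -12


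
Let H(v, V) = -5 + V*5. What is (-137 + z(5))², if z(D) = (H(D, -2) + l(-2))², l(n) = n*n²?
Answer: 153664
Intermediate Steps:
H(v, V) = -5 + 5*V
l(n) = n³
z(D) = 529 (z(D) = ((-5 + 5*(-2)) + (-2)³)² = ((-5 - 10) - 8)² = (-15 - 8)² = (-23)² = 529)
(-137 + z(5))² = (-137 + 529)² = 392² = 153664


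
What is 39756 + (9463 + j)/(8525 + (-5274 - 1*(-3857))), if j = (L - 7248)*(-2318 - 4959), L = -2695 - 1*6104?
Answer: 199684565/3554 ≈ 56186.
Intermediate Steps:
L = -8799 (L = -2695 - 6104 = -8799)
j = 116774019 (j = (-8799 - 7248)*(-2318 - 4959) = -16047*(-7277) = 116774019)
39756 + (9463 + j)/(8525 + (-5274 - 1*(-3857))) = 39756 + (9463 + 116774019)/(8525 + (-5274 - 1*(-3857))) = 39756 + 116783482/(8525 + (-5274 + 3857)) = 39756 + 116783482/(8525 - 1417) = 39756 + 116783482/7108 = 39756 + 116783482*(1/7108) = 39756 + 58391741/3554 = 199684565/3554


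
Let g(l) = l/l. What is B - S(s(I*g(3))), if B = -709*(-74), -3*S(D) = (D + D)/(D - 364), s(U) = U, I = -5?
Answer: 58079872/1107 ≈ 52466.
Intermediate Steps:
g(l) = 1
S(D) = -2*D/(3*(-364 + D)) (S(D) = -(D + D)/(3*(D - 364)) = -2*D/(3*(-364 + D)))
B = 52466
B - S(s(I*g(3))) = 52466 - (-2)*(-5*1)/(-1092 + 3*(-5*1)) = 52466 - (-2)*(-5)/(-1092 + 3*(-5)) = 52466 - (-2)*(-5)/(-1092 - 15) = 52466 - (-2)*(-5)/(-1107) = 52466 - (-2)*(-5)*(-1)/1107 = 52466 - 1*(-10/1107) = 52466 + 10/1107 = 58079872/1107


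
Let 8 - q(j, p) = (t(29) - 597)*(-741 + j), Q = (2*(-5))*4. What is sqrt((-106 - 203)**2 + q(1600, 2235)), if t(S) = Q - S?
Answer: sqrt(667583) ≈ 817.06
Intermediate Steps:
Q = -40 (Q = -10*4 = -40)
t(S) = -40 - S
q(j, p) = -493498 + 666*j (q(j, p) = 8 - ((-40 - 1*29) - 597)*(-741 + j) = 8 - ((-40 - 29) - 597)*(-741 + j) = 8 - (-69 - 597)*(-741 + j) = 8 - (-666)*(-741 + j) = 8 - (493506 - 666*j) = 8 + (-493506 + 666*j) = -493498 + 666*j)
sqrt((-106 - 203)**2 + q(1600, 2235)) = sqrt((-106 - 203)**2 + (-493498 + 666*1600)) = sqrt((-309)**2 + (-493498 + 1065600)) = sqrt(95481 + 572102) = sqrt(667583)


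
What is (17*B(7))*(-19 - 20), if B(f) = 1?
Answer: -663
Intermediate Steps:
(17*B(7))*(-19 - 20) = (17*1)*(-19 - 20) = 17*(-39) = -663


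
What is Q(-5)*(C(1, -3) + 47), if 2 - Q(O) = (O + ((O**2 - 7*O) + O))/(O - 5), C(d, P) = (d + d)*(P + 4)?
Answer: 343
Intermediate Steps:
C(d, P) = 2*d*(4 + P) (C(d, P) = (2*d)*(4 + P) = 2*d*(4 + P))
Q(O) = 2 - (O**2 - 5*O)/(-5 + O) (Q(O) = 2 - (O + ((O**2 - 7*O) + O))/(O - 5) = 2 - (O + (O**2 - 6*O))/(-5 + O) = 2 - (O**2 - 5*O)/(-5 + O))
Q(-5)*(C(1, -3) + 47) = (2 - 1*(-5))*(2*1*(4 - 3) + 47) = (2 + 5)*(2*1*1 + 47) = 7*(2 + 47) = 7*49 = 343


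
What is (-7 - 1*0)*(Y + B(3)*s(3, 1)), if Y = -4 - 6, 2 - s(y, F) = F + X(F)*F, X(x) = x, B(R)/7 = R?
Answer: 70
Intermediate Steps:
B(R) = 7*R
s(y, F) = 2 - F - F**2 (s(y, F) = 2 - (F + F*F) = 2 - (F + F**2) = 2 + (-F - F**2) = 2 - F - F**2)
Y = -10
(-7 - 1*0)*(Y + B(3)*s(3, 1)) = (-7 - 1*0)*(-10 + (7*3)*(2 - 1*1 - 1*1**2)) = (-7 + 0)*(-10 + 21*(2 - 1 - 1*1)) = -7*(-10 + 21*(2 - 1 - 1)) = -7*(-10 + 21*0) = -7*(-10 + 0) = -7*(-10) = 70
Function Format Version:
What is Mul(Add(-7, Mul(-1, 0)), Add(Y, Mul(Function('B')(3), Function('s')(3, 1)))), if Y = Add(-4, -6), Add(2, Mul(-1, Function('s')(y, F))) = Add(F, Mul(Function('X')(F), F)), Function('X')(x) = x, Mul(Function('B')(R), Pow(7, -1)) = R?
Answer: 70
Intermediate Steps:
Function('B')(R) = Mul(7, R)
Function('s')(y, F) = Add(2, Mul(-1, F), Mul(-1, Pow(F, 2))) (Function('s')(y, F) = Add(2, Mul(-1, Add(F, Mul(F, F)))) = Add(2, Mul(-1, Add(F, Pow(F, 2)))) = Add(2, Add(Mul(-1, F), Mul(-1, Pow(F, 2)))) = Add(2, Mul(-1, F), Mul(-1, Pow(F, 2))))
Y = -10
Mul(Add(-7, Mul(-1, 0)), Add(Y, Mul(Function('B')(3), Function('s')(3, 1)))) = Mul(Add(-7, Mul(-1, 0)), Add(-10, Mul(Mul(7, 3), Add(2, Mul(-1, 1), Mul(-1, Pow(1, 2)))))) = Mul(Add(-7, 0), Add(-10, Mul(21, Add(2, -1, Mul(-1, 1))))) = Mul(-7, Add(-10, Mul(21, Add(2, -1, -1)))) = Mul(-7, Add(-10, Mul(21, 0))) = Mul(-7, Add(-10, 0)) = Mul(-7, -10) = 70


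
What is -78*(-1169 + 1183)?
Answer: -1092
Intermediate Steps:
-78*(-1169 + 1183) = -78*14 = -1092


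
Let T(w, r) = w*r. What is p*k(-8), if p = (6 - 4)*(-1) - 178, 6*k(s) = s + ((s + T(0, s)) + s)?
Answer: 720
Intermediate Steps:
T(w, r) = r*w
k(s) = s/2 (k(s) = (s + ((s + s*0) + s))/6 = (s + ((s + 0) + s))/6 = (s + (s + s))/6 = (s + 2*s)/6 = (3*s)/6 = s/2)
p = -180 (p = 2*(-1) - 178 = -2 - 178 = -180)
p*k(-8) = -90*(-8) = -180*(-4) = 720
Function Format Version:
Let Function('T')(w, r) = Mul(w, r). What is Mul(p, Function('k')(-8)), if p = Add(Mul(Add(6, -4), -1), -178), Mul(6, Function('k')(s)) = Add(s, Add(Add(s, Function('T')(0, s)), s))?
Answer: 720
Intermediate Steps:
Function('T')(w, r) = Mul(r, w)
Function('k')(s) = Mul(Rational(1, 2), s) (Function('k')(s) = Mul(Rational(1, 6), Add(s, Add(Add(s, Mul(s, 0)), s))) = Mul(Rational(1, 6), Add(s, Add(Add(s, 0), s))) = Mul(Rational(1, 6), Add(s, Add(s, s))) = Mul(Rational(1, 6), Add(s, Mul(2, s))) = Mul(Rational(1, 6), Mul(3, s)) = Mul(Rational(1, 2), s))
p = -180 (p = Add(Mul(2, -1), -178) = Add(-2, -178) = -180)
Mul(p, Function('k')(-8)) = Mul(-180, Mul(Rational(1, 2), -8)) = Mul(-180, -4) = 720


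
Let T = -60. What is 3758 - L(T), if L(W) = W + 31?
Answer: 3787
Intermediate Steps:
L(W) = 31 + W
3758 - L(T) = 3758 - (31 - 60) = 3758 - 1*(-29) = 3758 + 29 = 3787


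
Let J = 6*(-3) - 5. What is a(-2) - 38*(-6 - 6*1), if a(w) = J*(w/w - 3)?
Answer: 502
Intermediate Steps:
J = -23 (J = -18 - 5 = -23)
a(w) = 46 (a(w) = -23*(w/w - 3) = -23*(1 - 3) = -23*(-2) = 46)
a(-2) - 38*(-6 - 6*1) = 46 - 38*(-6 - 6*1) = 46 - 38*(-6 - 6) = 46 - 38*(-12) = 46 + 456 = 502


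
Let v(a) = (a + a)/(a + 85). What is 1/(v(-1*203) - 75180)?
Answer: -59/4435417 ≈ -1.3302e-5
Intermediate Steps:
v(a) = 2*a/(85 + a) (v(a) = (2*a)/(85 + a) = 2*a/(85 + a))
1/(v(-1*203) - 75180) = 1/(2*(-1*203)/(85 - 1*203) - 75180) = 1/(2*(-203)/(85 - 203) - 75180) = 1/(2*(-203)/(-118) - 75180) = 1/(2*(-203)*(-1/118) - 75180) = 1/(203/59 - 75180) = 1/(-4435417/59) = -59/4435417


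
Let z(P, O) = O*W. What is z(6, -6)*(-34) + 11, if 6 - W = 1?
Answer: 1031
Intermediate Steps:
W = 5 (W = 6 - 1*1 = 6 - 1 = 5)
z(P, O) = 5*O (z(P, O) = O*5 = 5*O)
z(6, -6)*(-34) + 11 = (5*(-6))*(-34) + 11 = -30*(-34) + 11 = 1020 + 11 = 1031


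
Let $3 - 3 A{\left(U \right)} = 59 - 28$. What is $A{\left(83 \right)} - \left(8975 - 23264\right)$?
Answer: $\frac{42839}{3} \approx 14280.0$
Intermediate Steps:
$A{\left(U \right)} = - \frac{28}{3}$ ($A{\left(U \right)} = 1 - \frac{59 - 28}{3} = 1 - \frac{31}{3} = - \frac{28}{3}$)
$A{\left(83 \right)} - \left(8975 - 23264\right) = - \frac{28}{3} - \left(8975 - 23264\right) = - \frac{28}{3} - -14289 = - \frac{28}{3} + 14289 = \frac{42839}{3}$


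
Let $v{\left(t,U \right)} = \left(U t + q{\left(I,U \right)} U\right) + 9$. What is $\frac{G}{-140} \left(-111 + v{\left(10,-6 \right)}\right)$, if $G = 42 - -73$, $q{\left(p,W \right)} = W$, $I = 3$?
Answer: $\frac{207}{2} \approx 103.5$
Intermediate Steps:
$G = 115$ ($G = 42 + 73 = 115$)
$v{\left(t,U \right)} = 9 + U^{2} + U t$ ($v{\left(t,U \right)} = \left(U t + U U\right) + 9 = \left(U t + U^{2}\right) + 9 = \left(U^{2} + U t\right) + 9 = 9 + U^{2} + U t$)
$\frac{G}{-140} \left(-111 + v{\left(10,-6 \right)}\right) = \frac{115}{-140} \left(-111 + \left(9 + \left(-6\right)^{2} - 60\right)\right) = 115 \left(- \frac{1}{140}\right) \left(-111 + \left(9 + 36 - 60\right)\right) = - \frac{23 \left(-111 - 15\right)}{28} = \left(- \frac{23}{28}\right) \left(-126\right) = \frac{207}{2}$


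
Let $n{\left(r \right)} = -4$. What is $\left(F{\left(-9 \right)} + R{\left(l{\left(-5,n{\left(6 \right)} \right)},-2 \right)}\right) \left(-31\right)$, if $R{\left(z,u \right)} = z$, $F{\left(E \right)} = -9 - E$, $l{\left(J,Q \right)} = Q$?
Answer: $124$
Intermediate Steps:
$\left(F{\left(-9 \right)} + R{\left(l{\left(-5,n{\left(6 \right)} \right)},-2 \right)}\right) \left(-31\right) = \left(\left(-9 - -9\right) - 4\right) \left(-31\right) = \left(\left(-9 + 9\right) - 4\right) \left(-31\right) = \left(0 - 4\right) \left(-31\right) = \left(-4\right) \left(-31\right) = 124$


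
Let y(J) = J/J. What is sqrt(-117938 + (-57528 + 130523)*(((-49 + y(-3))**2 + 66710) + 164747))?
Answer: 3*sqrt(1895918473) ≈ 1.3063e+5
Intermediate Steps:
y(J) = 1
sqrt(-117938 + (-57528 + 130523)*(((-49 + y(-3))**2 + 66710) + 164747)) = sqrt(-117938 + (-57528 + 130523)*(((-49 + 1)**2 + 66710) + 164747)) = sqrt(-117938 + 72995*(((-48)**2 + 66710) + 164747)) = sqrt(-117938 + 72995*((2304 + 66710) + 164747)) = sqrt(-117938 + 72995*(69014 + 164747)) = sqrt(-117938 + 72995*233761) = sqrt(-117938 + 17063384195) = sqrt(17063266257) = 3*sqrt(1895918473)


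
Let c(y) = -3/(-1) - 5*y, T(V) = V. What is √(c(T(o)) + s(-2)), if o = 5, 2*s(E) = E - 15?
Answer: I*√122/2 ≈ 5.5227*I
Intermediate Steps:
s(E) = -15/2 + E/2 (s(E) = (E - 15)/2 = (-15 + E)/2 = -15/2 + E/2)
c(y) = 3 - 5*y (c(y) = -3*(-1) - 5*y = 3 - 5*y)
√(c(T(o)) + s(-2)) = √((3 - 5*5) + (-15/2 + (½)*(-2))) = √((3 - 25) + (-15/2 - 1)) = √(-22 - 17/2) = √(-61/2) = I*√122/2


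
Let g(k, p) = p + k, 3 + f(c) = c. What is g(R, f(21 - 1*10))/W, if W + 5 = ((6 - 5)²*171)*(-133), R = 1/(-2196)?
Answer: -1597/4541328 ≈ -0.00035166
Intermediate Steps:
f(c) = -3 + c
R = -1/2196 ≈ -0.00045537
g(k, p) = k + p
W = -22748 (W = -5 + ((6 - 5)²*171)*(-133) = -5 + (1²*171)*(-133) = -5 + (1*171)*(-133) = -5 + 171*(-133) = -5 - 22743 = -22748)
g(R, f(21 - 1*10))/W = (-1/2196 + (-3 + (21 - 1*10)))/(-22748) = (-1/2196 + (-3 + (21 - 10)))*(-1/22748) = (-1/2196 + (-3 + 11))*(-1/22748) = (-1/2196 + 8)*(-1/22748) = (17567/2196)*(-1/22748) = -1597/4541328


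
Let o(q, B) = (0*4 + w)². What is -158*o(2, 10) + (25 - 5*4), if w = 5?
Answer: -3945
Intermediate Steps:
o(q, B) = 25 (o(q, B) = (0*4 + 5)² = (0 + 5)² = 5² = 25)
-158*o(2, 10) + (25 - 5*4) = -158*25 + (25 - 5*4) = -3950 + (25 - 20) = -3950 + 5 = -3945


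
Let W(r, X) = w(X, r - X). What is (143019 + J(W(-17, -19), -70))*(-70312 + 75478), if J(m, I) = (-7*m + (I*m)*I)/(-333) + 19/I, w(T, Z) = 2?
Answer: 136656343263/185 ≈ 7.3868e+8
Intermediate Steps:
W(r, X) = 2
J(m, I) = 19/I + 7*m/333 - m*I**2/333 (J(m, I) = (-7*m + m*I**2)*(-1/333) + 19/I = (7*m/333 - m*I**2/333) + 19/I = 19/I + 7*m/333 - m*I**2/333)
(143019 + J(W(-17, -19), -70))*(-70312 + 75478) = (143019 + (1/333)*(6327 - 1*(-70)*2*(-7 + (-70)**2))/(-70))*(-70312 + 75478) = (143019 + (1/333)*(-1/70)*(6327 - 1*(-70)*2*(-7 + 4900)))*5166 = (143019 + (1/333)*(-1/70)*(6327 - 1*(-70)*2*4893))*5166 = (143019 + (1/333)*(-1/70)*(6327 + 685020))*5166 = (143019 + (1/333)*(-1/70)*691347)*5166 = (143019 - 230449/7770)*5166 = (1111027181/7770)*5166 = 136656343263/185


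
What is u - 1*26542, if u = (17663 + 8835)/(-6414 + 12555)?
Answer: -162967924/6141 ≈ -26538.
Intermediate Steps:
u = 26498/6141 ≈ 4.3149
u - 1*26542 = 26498/6141 - 1*26542 = 26498/6141 - 26542 = -162967924/6141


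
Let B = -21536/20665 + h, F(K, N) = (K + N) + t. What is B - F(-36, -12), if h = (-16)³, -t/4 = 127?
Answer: -73175636/20665 ≈ -3541.0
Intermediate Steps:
t = -508 (t = -4*127 = -508)
h = -4096
F(K, N) = -508 + K + N (F(K, N) = (K + N) - 508 = -508 + K + N)
B = -84665376/20665 (B = -21536/20665 - 4096 = -84665376/20665 ≈ -4097.0)
B - F(-36, -12) = -84665376/20665 - (-508 - 36 - 12) = -84665376/20665 - 1*(-556) = -84665376/20665 + 556 = -73175636/20665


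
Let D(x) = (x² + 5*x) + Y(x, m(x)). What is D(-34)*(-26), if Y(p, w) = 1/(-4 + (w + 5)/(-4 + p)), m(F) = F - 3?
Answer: -768833/30 ≈ -25628.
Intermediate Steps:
m(F) = -3 + F
Y(p, w) = 1/(-4 + (5 + w)/(-4 + p))
D(x) = x² + 5*x + (-4 + x)/(18 - 3*x) (D(x) = (x² + 5*x) + (-4 + x)/(21 + (-3 + x) - 4*x) = (x² + 5*x) + (-4 + x)/(18 - 3*x) = x² + 5*x + (-4 + x)/(18 - 3*x))
D(-34)*(-26) = ((-4 - 34 + 3*(-34)*(5 - 34)*(6 - 1*(-34)))/(3*(6 - 1*(-34))))*(-26) = ((-4 - 34 + 3*(-34)*(-29)*(6 + 34))/(3*(6 + 34)))*(-26) = ((⅓)*(-4 - 34 + 3*(-34)*(-29)*40)/40)*(-26) = ((⅓)*(1/40)*(-4 - 34 + 118320))*(-26) = ((⅓)*(1/40)*118282)*(-26) = (59141/60)*(-26) = -768833/30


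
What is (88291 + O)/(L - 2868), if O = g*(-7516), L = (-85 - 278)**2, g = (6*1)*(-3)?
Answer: 223579/128901 ≈ 1.7345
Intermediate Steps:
g = -18 (g = 6*(-3) = -18)
L = 131769 (L = (-363)**2 = 131769)
O = 135288 (O = -18*(-7516) = 135288)
(88291 + O)/(L - 2868) = (88291 + 135288)/(131769 - 2868) = 223579/128901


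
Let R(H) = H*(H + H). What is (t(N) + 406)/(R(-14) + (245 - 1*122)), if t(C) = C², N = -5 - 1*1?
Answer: 442/515 ≈ 0.85825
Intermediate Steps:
N = -6 (N = -5 - 1 = -6)
R(H) = 2*H² (R(H) = H*(2*H) = 2*H²)
(t(N) + 406)/(R(-14) + (245 - 1*122)) = ((-6)² + 406)/(2*(-14)² + (245 - 1*122)) = (36 + 406)/(2*196 + (245 - 122)) = 442/(392 + 123) = 442/515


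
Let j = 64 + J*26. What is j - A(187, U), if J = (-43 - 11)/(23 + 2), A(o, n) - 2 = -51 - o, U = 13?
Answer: 6096/25 ≈ 243.84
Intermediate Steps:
A(o, n) = -49 - o (A(o, n) = 2 + (-51 - o) = -49 - o)
J = -54/25 ≈ -2.1600
j = 196/25 (j = 64 - 54/25*26 = 64 - 1404/25 = 196/25 ≈ 7.8400)
j - A(187, U) = 196/25 - (-49 - 1*187) = 196/25 - (-49 - 187) = 196/25 - 1*(-236) = 196/25 + 236 = 6096/25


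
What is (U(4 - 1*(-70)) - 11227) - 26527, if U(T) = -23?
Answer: -37777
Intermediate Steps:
(U(4 - 1*(-70)) - 11227) - 26527 = (-23 - 11227) - 26527 = -11250 - 26527 = -37777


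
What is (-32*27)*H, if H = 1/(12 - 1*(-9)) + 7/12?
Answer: -3816/7 ≈ -545.14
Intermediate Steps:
H = 53/84 (H = 1/(12 + 9) + 7*(1/12) = 1/21 + 7/12 = 53/84 ≈ 0.63095)
(-32*27)*H = -32*27*(53/84) = -864*53/84 = -3816/7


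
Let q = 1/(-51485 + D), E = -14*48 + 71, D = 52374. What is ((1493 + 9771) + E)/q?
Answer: 9479407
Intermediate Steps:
E = -601 (E = -672 + 71 = -601)
q = 1/889 (q = 1/(-51485 + 52374) = 1/889 ≈ 0.0011249)
((1493 + 9771) + E)/q = ((1493 + 9771) - 601)/(1/889) = (11264 - 601)*889 = 10663*889 = 9479407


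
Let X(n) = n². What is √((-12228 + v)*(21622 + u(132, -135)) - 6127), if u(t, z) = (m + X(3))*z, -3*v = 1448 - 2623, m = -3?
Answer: I*√2217095067/3 ≈ 15695.0*I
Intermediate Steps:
v = 1175/3 (v = -(1448 - 2623)/3 = -⅓*(-1175) = 1175/3 ≈ 391.67)
u(t, z) = 6*z (u(t, z) = (-3 + 3²)*z = (-3 + 9)*z = 6*z)
√((-12228 + v)*(21622 + u(132, -135)) - 6127) = √((-12228 + 1175/3)*(21622 + 6*(-135)) - 6127) = √(-35509*(21622 - 810)/3 - 6127) = √(-35509/3*20812 - 6127) = √(-739013308/3 - 6127) = √(-739031689/3) = I*√2217095067/3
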